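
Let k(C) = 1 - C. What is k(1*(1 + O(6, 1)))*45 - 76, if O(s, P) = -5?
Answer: 149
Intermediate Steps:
k(1*(1 + O(6, 1)))*45 - 76 = (1 - (1 - 5))*45 - 76 = (1 - (-4))*45 - 76 = (1 - 1*(-4))*45 - 76 = (1 + 4)*45 - 76 = 5*45 - 76 = 225 - 76 = 149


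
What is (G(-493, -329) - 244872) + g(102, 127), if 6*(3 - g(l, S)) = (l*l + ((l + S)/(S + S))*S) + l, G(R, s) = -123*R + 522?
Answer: -2225737/12 ≈ -1.8548e+5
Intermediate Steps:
G(R, s) = 522 - 123*R
g(l, S) = 3 - l/4 - l²/6 - S/12 (g(l, S) = 3 - ((l*l + ((l + S)/(S + S))*S) + l)/6 = 3 - ((l² + ((S + l)/((2*S)))*S) + l)/6 = 3 - ((l² + ((S + l)*(1/(2*S)))*S) + l)/6 = 3 - ((l² + ((S + l)/(2*S))*S) + l)/6 = 3 - ((l² + (S/2 + l/2)) + l)/6 = 3 - ((l² + S/2 + l/2) + l)/6 = 3 - (l² + S/2 + 3*l/2)/6 = 3 + (-l/4 - l²/6 - S/12) = 3 - l/4 - l²/6 - S/12)
(G(-493, -329) - 244872) + g(102, 127) = ((522 - 123*(-493)) - 244872) + (3 - ¼*102 - ⅙*102² - 1/12*127) = ((522 + 60639) - 244872) + (3 - 51/2 - ⅙*10404 - 127/12) = (61161 - 244872) + (3 - 51/2 - 1734 - 127/12) = -183711 - 21205/12 = -2225737/12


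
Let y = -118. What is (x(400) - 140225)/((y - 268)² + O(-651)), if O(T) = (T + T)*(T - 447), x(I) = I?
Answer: -139825/1578592 ≈ -0.088576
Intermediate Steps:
O(T) = 2*T*(-447 + T) (O(T) = (2*T)*(-447 + T) = 2*T*(-447 + T))
(x(400) - 140225)/((y - 268)² + O(-651)) = (400 - 140225)/((-118 - 268)² + 2*(-651)*(-447 - 651)) = -139825/((-386)² + 2*(-651)*(-1098)) = -139825/(148996 + 1429596) = -139825/1578592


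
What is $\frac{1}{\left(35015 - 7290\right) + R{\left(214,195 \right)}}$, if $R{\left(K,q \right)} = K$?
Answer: $\frac{1}{27939} \approx 3.5792 \cdot 10^{-5}$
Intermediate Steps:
$\frac{1}{\left(35015 - 7290\right) + R{\left(214,195 \right)}} = \frac{1}{\left(35015 - 7290\right) + 214} = \frac{1}{27725 + 214} = \frac{1}{27939}$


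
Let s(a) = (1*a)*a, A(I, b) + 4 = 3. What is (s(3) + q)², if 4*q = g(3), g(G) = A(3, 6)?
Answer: 1225/16 ≈ 76.563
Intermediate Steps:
A(I, b) = -1 (A(I, b) = -4 + 3 = -1)
g(G) = -1
q = -¼ (q = (¼)*(-1) = -¼ ≈ -0.25000)
s(a) = a² (s(a) = a*a = a²)
(s(3) + q)² = (3² - ¼)² = (9 - ¼)² = (35/4)² = 1225/16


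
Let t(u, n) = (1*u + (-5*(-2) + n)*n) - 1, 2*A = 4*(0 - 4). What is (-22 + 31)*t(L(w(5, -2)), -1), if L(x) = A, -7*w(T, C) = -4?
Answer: -162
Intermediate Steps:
w(T, C) = 4/7 (w(T, C) = -1/7*(-4) = 4/7)
A = -8 (A = (4*(0 - 4))/2 = (4*(-4))/2 = (1/2)*(-16) = -8)
L(x) = -8
t(u, n) = -1 + u + n*(10 + n) (t(u, n) = (u + (10 + n)*n) - 1 = (u + n*(10 + n)) - 1 = -1 + u + n*(10 + n))
(-22 + 31)*t(L(w(5, -2)), -1) = (-22 + 31)*(-1 - 8 + (-1)**2 + 10*(-1)) = 9*(-1 - 8 + 1 - 10) = 9*(-18) = -162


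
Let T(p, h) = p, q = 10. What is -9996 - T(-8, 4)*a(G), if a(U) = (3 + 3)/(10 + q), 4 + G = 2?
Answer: -49968/5 ≈ -9993.6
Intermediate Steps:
G = -2 (G = -4 + 2 = -2)
a(U) = 3/10 (a(U) = (3 + 3)/(10 + 10) = 6/20 = 6*(1/20) = 3/10)
-9996 - T(-8, 4)*a(G) = -9996 - (-8)*3/10 = -9996 - 1*(-12/5) = -9996 + 12/5 = -49968/5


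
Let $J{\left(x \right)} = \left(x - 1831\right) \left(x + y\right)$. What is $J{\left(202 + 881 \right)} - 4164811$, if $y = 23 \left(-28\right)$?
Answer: $-4493183$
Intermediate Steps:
$y = -644$
$J{\left(x \right)} = \left(-1831 + x\right) \left(-644 + x\right)$ ($J{\left(x \right)} = \left(x - 1831\right) \left(x - 644\right) = \left(-1831 + x\right) \left(-644 + x\right)$)
$J{\left(202 + 881 \right)} - 4164811 = \left(1179164 + \left(202 + 881\right)^{2} - 2475 \left(202 + 881\right)\right) - 4164811 = \left(1179164 + 1083^{2} - 2680425\right) - 4164811 = \left(1179164 + 1172889 - 2680425\right) - 4164811 = -328372 - 4164811 = -4493183$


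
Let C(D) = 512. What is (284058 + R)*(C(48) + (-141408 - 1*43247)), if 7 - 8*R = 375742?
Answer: -349269368247/8 ≈ -4.3659e+10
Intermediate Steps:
R = -375735/8 (R = 7/8 - ⅛*375742 = 7/8 - 187871/4 = -375735/8 ≈ -46967.)
(284058 + R)*(C(48) + (-141408 - 1*43247)) = (284058 - 375735/8)*(512 + (-141408 - 1*43247)) = 1896729*(512 + (-141408 - 43247))/8 = 1896729*(512 - 184655)/8 = (1896729/8)*(-184143) = -349269368247/8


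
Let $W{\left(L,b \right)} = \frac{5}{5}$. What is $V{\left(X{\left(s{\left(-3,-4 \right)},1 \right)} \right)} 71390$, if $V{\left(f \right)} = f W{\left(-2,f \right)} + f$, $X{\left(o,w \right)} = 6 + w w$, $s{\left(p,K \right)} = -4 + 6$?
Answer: $999460$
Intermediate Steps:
$s{\left(p,K \right)} = 2$
$X{\left(o,w \right)} = 6 + w^{2}$
$W{\left(L,b \right)} = 1$ ($W{\left(L,b \right)} = 5 \cdot \frac{1}{5} = 1$)
$V{\left(f \right)} = 2 f$ ($V{\left(f \right)} = f 1 + f = f + f = 2 f$)
$V{\left(X{\left(s{\left(-3,-4 \right)},1 \right)} \right)} 71390 = 2 \left(6 + 1^{2}\right) 71390 = 2 \left(6 + 1\right) 71390 = 2 \cdot 7 \cdot 71390 = 14 \cdot 71390 = 999460$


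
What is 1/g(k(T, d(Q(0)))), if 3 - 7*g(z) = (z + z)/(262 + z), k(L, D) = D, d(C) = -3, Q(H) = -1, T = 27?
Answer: 1813/783 ≈ 2.3155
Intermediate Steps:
g(z) = 3/7 - 2*z/(7*(262 + z)) (g(z) = 3/7 - (z + z)/(7*(262 + z)) = 3/7 - 2*z/(7*(262 + z)))
1/g(k(T, d(Q(0)))) = 1/((786 - 3)/(7*(262 - 3))) = 1/((⅐)*783/259) = 1/((⅐)*(1/259)*783) = 1/(783/1813) = 1813/783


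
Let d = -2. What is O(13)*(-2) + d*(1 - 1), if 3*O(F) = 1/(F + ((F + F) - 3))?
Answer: -1/54 ≈ -0.018519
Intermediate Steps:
O(F) = 1/(3*(-3 + 3*F)) (O(F) = 1/(3*(F + ((F + F) - 3))) = 1/(3*(F + (2*F - 3))) = 1/(3*(F + (-3 + 2*F))) = 1/(3*(-3 + 3*F)))
O(13)*(-2) + d*(1 - 1) = (1/(9*(-1 + 13)))*(-2) - 2*(1 - 1) = ((1/9)/12)*(-2) - 2*0 = ((1/9)*(1/12))*(-2) + 0 = (1/108)*(-2) + 0 = -1/54 + 0 = -1/54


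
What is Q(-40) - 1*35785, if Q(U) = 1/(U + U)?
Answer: -2862801/80 ≈ -35785.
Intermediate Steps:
Q(U) = 1/(2*U)
Q(-40) - 1*35785 = (½)/(-40) - 1*35785 = (½)*(-1/40) - 35785 = -1/80 - 35785 = -2862801/80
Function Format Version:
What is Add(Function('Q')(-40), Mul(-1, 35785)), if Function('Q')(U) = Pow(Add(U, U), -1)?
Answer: Rational(-2862801, 80) ≈ -35785.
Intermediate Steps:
Function('Q')(U) = Mul(Rational(1, 2), Pow(U, -1)) (Function('Q')(U) = Pow(Mul(2, U), -1) = Mul(Rational(1, 2), Pow(U, -1)))
Add(Function('Q')(-40), Mul(-1, 35785)) = Add(Mul(Rational(1, 2), Pow(-40, -1)), Mul(-1, 35785)) = Add(Mul(Rational(1, 2), Rational(-1, 40)), -35785) = Add(Rational(-1, 80), -35785) = Rational(-2862801, 80)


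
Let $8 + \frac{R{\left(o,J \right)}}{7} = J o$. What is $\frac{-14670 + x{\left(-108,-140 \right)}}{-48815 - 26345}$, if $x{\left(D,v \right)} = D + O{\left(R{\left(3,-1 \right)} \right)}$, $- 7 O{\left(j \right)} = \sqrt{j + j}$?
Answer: $\frac{7389}{37580} + \frac{i \sqrt{154}}{526120} \approx 0.19662 + 2.3587 \cdot 10^{-5} i$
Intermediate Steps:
$R{\left(o,J \right)} = -56 + 7 J o$
$O{\left(j \right)} = - \frac{\sqrt{2} \sqrt{j}}{7}$ ($O{\left(j \right)} = - \frac{\sqrt{j + j}}{7} = - \frac{\sqrt{2 j}}{7} = - \frac{\sqrt{2} \sqrt{j}}{7}$)
$x{\left(D,v \right)} = D - \frac{i \sqrt{154}}{7}$ ($x{\left(D,v \right)} = D - \frac{\sqrt{2} \sqrt{-56 + 7 \left(-1\right) 3}}{7} = D - \frac{\sqrt{2} \sqrt{-56 - 21}}{7} = D - \frac{\sqrt{2} \sqrt{-77}}{7} = D - \frac{\sqrt{2} i \sqrt{77}}{7} = D - \frac{i \sqrt{154}}{7}$)
$\frac{-14670 + x{\left(-108,-140 \right)}}{-48815 - 26345} = \frac{-14670 - \left(108 + \frac{i \sqrt{154}}{7}\right)}{-48815 - 26345} = \frac{-14778 - \frac{i \sqrt{154}}{7}}{-75160} = \left(-14778 - \frac{i \sqrt{154}}{7}\right) \left(- \frac{1}{75160}\right) = \frac{7389}{37580} + \frac{i \sqrt{154}}{526120}$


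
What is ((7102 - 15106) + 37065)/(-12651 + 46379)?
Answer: 29061/33728 ≈ 0.86163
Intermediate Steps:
((7102 - 15106) + 37065)/(-12651 + 46379) = (-8004 + 37065)/33728 = 29061*(1/33728) = 29061/33728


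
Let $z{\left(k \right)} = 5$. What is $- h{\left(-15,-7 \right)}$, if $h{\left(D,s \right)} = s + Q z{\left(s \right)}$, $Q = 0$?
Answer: $7$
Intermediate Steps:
$h{\left(D,s \right)} = s$ ($h{\left(D,s \right)} = s + 0 \cdot 5 = s + 0 = s$)
$- h{\left(-15,-7 \right)} = \left(-1\right) \left(-7\right) = 7$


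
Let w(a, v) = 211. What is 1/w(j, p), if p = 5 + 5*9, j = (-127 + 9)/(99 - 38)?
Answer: 1/211 ≈ 0.0047393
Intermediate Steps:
j = -118/61 ≈ -1.9344
p = 50 (p = 5 + 45 = 50)
1/w(j, p) = 1/211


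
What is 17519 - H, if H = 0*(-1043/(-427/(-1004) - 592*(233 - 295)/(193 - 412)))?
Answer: 17519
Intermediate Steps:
H = 0 (H = 0*(-1043/(-427*(-1/1004) - 592/((-219/(-62))))) = 0*(-1043/(427/1004 - 592/((-219*(-1/62))))) = 0*(-1043/(427/1004 - 592/219/62)) = 0*(-1043/(427/1004 - 592*62/219)) = 0*(-1043/(427/1004 - 36704/219)) = 0*(-1043/(-36757303/219876)) = 0*(-1043*(-219876/36757303)) = 0*(229330668/36757303) = 0)
17519 - H = 17519 - 1*0 = 17519 + 0 = 17519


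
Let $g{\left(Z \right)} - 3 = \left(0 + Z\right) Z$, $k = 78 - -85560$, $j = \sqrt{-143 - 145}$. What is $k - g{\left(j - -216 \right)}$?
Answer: $39267 - 5184 i \sqrt{2} \approx 39267.0 - 7331.3 i$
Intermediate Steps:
$j = 12 i \sqrt{2}$ ($j = \sqrt{-288} = 12 i \sqrt{2} \approx 16.971 i$)
$k = 85638$ ($k = 78 + 85560 = 85638$)
$g{\left(Z \right)} = 3 + Z^{2}$ ($g{\left(Z \right)} = 3 + \left(0 + Z\right) Z = 3 + Z Z = 3 + Z^{2}$)
$k - g{\left(j - -216 \right)} = 85638 - \left(3 + \left(12 i \sqrt{2} - -216\right)^{2}\right) = 85638 - \left(3 + \left(12 i \sqrt{2} + 216\right)^{2}\right) = 85638 - \left(3 + \left(216 + 12 i \sqrt{2}\right)^{2}\right) = 85635 - \left(216 + 12 i \sqrt{2}\right)^{2}$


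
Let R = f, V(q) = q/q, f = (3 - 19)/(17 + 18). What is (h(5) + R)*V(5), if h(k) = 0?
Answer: -16/35 ≈ -0.45714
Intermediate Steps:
f = -16/35 ≈ -0.45714
V(q) = 1
R = -16/35 ≈ -0.45714
(h(5) + R)*V(5) = (0 - 16/35)*1 = -16/35*1 = -16/35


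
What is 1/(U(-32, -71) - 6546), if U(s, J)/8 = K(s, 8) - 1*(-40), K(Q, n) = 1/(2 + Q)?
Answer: -15/93394 ≈ -0.00016061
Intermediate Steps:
U(s, J) = 320 + 8/(2 + s) (U(s, J) = 8*(1/(2 + s) - 1*(-40)) = 8*(1/(2 + s) + 40) = 8*(40 + 1/(2 + s)) = 320 + 8/(2 + s))
1/(U(-32, -71) - 6546) = 1/(8*(81 + 40*(-32))/(2 - 32) - 6546) = 1/(8*(81 - 1280)/(-30) - 6546) = 1/(8*(-1/30)*(-1199) - 6546) = 1/(4796/15 - 6546) = 1/(-93394/15) = -15/93394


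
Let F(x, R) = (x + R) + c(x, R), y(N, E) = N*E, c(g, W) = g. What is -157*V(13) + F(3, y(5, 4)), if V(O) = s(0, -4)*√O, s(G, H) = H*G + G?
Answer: 26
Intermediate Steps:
y(N, E) = E*N
s(G, H) = G + G*H (s(G, H) = G*H + G = G + G*H)
F(x, R) = R + 2*x (F(x, R) = (x + R) + x = (R + x) + x = R + 2*x)
V(O) = 0 (V(O) = (0*(1 - 4))*√O = (0*(-3))*√O = 0*√O = 0)
-157*V(13) + F(3, y(5, 4)) = -157*0 + (4*5 + 2*3) = 0 + (20 + 6) = 0 + 26 = 26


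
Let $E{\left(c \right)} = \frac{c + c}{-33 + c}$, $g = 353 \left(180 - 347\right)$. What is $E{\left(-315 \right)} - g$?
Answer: $\frac{3419263}{58} \approx 58953.0$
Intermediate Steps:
$g = -58951$ ($g = 353 \left(-167\right) = -58951$)
$E{\left(c \right)} = \frac{2 c}{-33 + c}$
$E{\left(-315 \right)} - g = 2 \left(-315\right) \frac{1}{-33 - 315} - -58951 = 2 \left(-315\right) \frac{1}{-348} + 58951 = 2 \left(-315\right) \left(- \frac{1}{348}\right) + 58951 = \frac{105}{58} + 58951 = \frac{3419263}{58}$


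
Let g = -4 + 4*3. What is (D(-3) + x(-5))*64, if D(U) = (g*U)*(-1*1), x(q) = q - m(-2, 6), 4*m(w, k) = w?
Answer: 1248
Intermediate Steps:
m(w, k) = w/4
g = 8 (g = -4 + 12 = 8)
x(q) = ½ + q (x(q) = q - (-2)/4 = q - 1*(-½) = q + ½ = ½ + q)
D(U) = -8*U (D(U) = (8*U)*(-1*1) = (8*U)*(-1) = -8*U)
(D(-3) + x(-5))*64 = (-8*(-3) + (½ - 5))*64 = (24 - 9/2)*64 = (39/2)*64 = 1248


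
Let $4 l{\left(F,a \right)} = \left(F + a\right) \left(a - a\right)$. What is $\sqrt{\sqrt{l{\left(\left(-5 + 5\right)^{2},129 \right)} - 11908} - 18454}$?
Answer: $\sqrt{-18454 + 2 i \sqrt{2977}} \approx 0.4016 + 135.85 i$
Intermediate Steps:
$l{\left(F,a \right)} = 0$ ($l{\left(F,a \right)} = \frac{\left(F + a\right) \left(a - a\right)}{4} = \frac{\left(F + a\right) 0}{4} = \frac{1}{4} \cdot 0 = 0$)
$\sqrt{\sqrt{l{\left(\left(-5 + 5\right)^{2},129 \right)} - 11908} - 18454} = \sqrt{\sqrt{0 - 11908} - 18454} = \sqrt{\sqrt{-11908} - 18454} = \sqrt{2 i \sqrt{2977} - 18454} = \sqrt{-18454 + 2 i \sqrt{2977}}$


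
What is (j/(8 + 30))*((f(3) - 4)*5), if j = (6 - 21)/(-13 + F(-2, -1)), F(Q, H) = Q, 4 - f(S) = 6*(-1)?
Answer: 15/19 ≈ 0.78947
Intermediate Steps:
f(S) = 10 (f(S) = 4 - 6*(-1) = 4 - 1*(-6) = 4 + 6 = 10)
j = 1 (j = (6 - 21)/(-13 - 2) = -15/(-15) = -15*(-1/15) = 1)
(j/(8 + 30))*((f(3) - 4)*5) = (1/(8 + 30))*((10 - 4)*5) = (1/38)*(6*5) = (1*(1/38))*30 = (1/38)*30 = 15/19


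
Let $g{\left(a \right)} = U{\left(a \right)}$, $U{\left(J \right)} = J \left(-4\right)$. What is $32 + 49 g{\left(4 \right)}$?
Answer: $-752$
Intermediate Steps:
$U{\left(J \right)} = - 4 J$
$g{\left(a \right)} = - 4 a$
$32 + 49 g{\left(4 \right)} = 32 + 49 \left(\left(-4\right) 4\right) = 32 + 49 \left(-16\right) = 32 - 784 = -752$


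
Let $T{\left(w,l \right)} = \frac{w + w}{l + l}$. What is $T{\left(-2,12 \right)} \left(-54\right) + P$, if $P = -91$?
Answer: $-82$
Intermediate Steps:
$T{\left(w,l \right)} = \frac{w}{l}$ ($T{\left(w,l \right)} = \frac{2 w}{2 l} = 2 w \frac{1}{2 l} = \frac{w}{l}$)
$T{\left(-2,12 \right)} \left(-54\right) + P = - \frac{2}{12} \left(-54\right) - 91 = \left(-2\right) \frac{1}{12} \left(-54\right) - 91 = \left(- \frac{1}{6}\right) \left(-54\right) - 91 = 9 - 91 = -82$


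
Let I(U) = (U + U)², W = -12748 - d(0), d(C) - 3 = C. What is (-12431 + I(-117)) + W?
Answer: 29574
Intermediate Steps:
d(C) = 3 + C
W = -12751 (W = -12748 - (3 + 0) = -12748 - 1*3 = -12748 - 3 = -12751)
I(U) = 4*U² (I(U) = (2*U)² = 4*U²)
(-12431 + I(-117)) + W = (-12431 + 4*(-117)²) - 12751 = (-12431 + 4*13689) - 12751 = (-12431 + 54756) - 12751 = 42325 - 12751 = 29574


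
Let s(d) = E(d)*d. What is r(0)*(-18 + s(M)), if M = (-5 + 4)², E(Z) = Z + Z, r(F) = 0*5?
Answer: 0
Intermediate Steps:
r(F) = 0
E(Z) = 2*Z
M = 1 (M = (-1)² = 1)
s(d) = 2*d² (s(d) = (2*d)*d = 2*d²)
r(0)*(-18 + s(M)) = 0*(-18 + 2*1²) = 0*(-18 + 2*1) = 0*(-18 + 2) = 0*(-16) = 0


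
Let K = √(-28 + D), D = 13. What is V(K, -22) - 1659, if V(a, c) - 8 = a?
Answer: -1651 + I*√15 ≈ -1651.0 + 3.873*I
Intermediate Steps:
K = I*√15 (K = √(-28 + 13) = √(-15) = I*√15 ≈ 3.873*I)
V(a, c) = 8 + a
V(K, -22) - 1659 = (8 + I*√15) - 1659 = -1651 + I*√15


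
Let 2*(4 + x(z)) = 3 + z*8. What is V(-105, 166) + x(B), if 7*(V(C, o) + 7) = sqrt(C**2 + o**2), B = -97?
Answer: -795/2 + sqrt(38581)/7 ≈ -369.44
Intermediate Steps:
V(C, o) = -7 + sqrt(C**2 + o**2)/7
x(z) = -5/2 + 4*z (x(z) = -4 + (3 + z*8)/2 = -4 + (3 + 8*z)/2 = -4 + (3/2 + 4*z) = -5/2 + 4*z)
V(-105, 166) + x(B) = (-7 + sqrt((-105)**2 + 166**2)/7) + (-5/2 + 4*(-97)) = (-7 + sqrt(11025 + 27556)/7) + (-5/2 - 388) = (-7 + sqrt(38581)/7) - 781/2 = -795/2 + sqrt(38581)/7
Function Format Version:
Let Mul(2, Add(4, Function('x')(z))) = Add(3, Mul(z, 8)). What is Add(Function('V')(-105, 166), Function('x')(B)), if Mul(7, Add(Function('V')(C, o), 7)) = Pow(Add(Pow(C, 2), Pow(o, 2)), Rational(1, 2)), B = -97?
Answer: Add(Rational(-795, 2), Mul(Rational(1, 7), Pow(38581, Rational(1, 2)))) ≈ -369.44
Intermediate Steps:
Function('V')(C, o) = Add(-7, Mul(Rational(1, 7), Pow(Add(Pow(C, 2), Pow(o, 2)), Rational(1, 2))))
Function('x')(z) = Add(Rational(-5, 2), Mul(4, z)) (Function('x')(z) = Add(-4, Mul(Rational(1, 2), Add(3, Mul(z, 8)))) = Add(-4, Mul(Rational(1, 2), Add(3, Mul(8, z)))) = Add(-4, Add(Rational(3, 2), Mul(4, z))) = Add(Rational(-5, 2), Mul(4, z)))
Add(Function('V')(-105, 166), Function('x')(B)) = Add(Add(-7, Mul(Rational(1, 7), Pow(Add(Pow(-105, 2), Pow(166, 2)), Rational(1, 2)))), Add(Rational(-5, 2), Mul(4, -97))) = Add(Add(-7, Mul(Rational(1, 7), Pow(Add(11025, 27556), Rational(1, 2)))), Add(Rational(-5, 2), -388)) = Add(Add(-7, Mul(Rational(1, 7), Pow(38581, Rational(1, 2)))), Rational(-781, 2)) = Add(Rational(-795, 2), Mul(Rational(1, 7), Pow(38581, Rational(1, 2))))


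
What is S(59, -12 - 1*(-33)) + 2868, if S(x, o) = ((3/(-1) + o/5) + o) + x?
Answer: 14746/5 ≈ 2949.2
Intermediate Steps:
S(x, o) = -3 + x + 6*o/5 (S(x, o) = ((3*(-1) + o*(1/5)) + o) + x = ((-3 + o/5) + o) + x = (-3 + 6*o/5) + x = -3 + x + 6*o/5)
S(59, -12 - 1*(-33)) + 2868 = (-3 + 59 + 6*(-12 - 1*(-33))/5) + 2868 = (-3 + 59 + 6*(-12 + 33)/5) + 2868 = (-3 + 59 + (6/5)*21) + 2868 = (-3 + 59 + 126/5) + 2868 = 406/5 + 2868 = 14746/5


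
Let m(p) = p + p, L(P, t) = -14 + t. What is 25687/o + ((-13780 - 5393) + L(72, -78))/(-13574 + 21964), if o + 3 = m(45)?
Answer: 42767575/145986 ≈ 292.96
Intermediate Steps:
m(p) = 2*p
o = 87 (o = -3 + 2*45 = -3 + 90 = 87)
25687/o + ((-13780 - 5393) + L(72, -78))/(-13574 + 21964) = 25687/87 + ((-13780 - 5393) + (-14 - 78))/(-13574 + 21964) = 25687*(1/87) + (-19173 - 92)/8390 = 25687/87 - 19265*1/8390 = 25687/87 - 3853/1678 = 42767575/145986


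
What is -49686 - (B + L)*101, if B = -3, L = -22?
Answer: -47161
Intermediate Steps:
-49686 - (B + L)*101 = -49686 - (-3 - 22)*101 = -49686 - (-25)*101 = -49686 - 1*(-2525) = -49686 + 2525 = -47161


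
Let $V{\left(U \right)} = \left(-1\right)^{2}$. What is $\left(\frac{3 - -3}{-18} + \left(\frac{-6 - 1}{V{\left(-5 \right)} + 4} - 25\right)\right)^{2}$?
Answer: $\frac{160801}{225} \approx 714.67$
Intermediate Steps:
$V{\left(U \right)} = 1$
$\left(\frac{3 - -3}{-18} + \left(\frac{-6 - 1}{V{\left(-5 \right)} + 4} - 25\right)\right)^{2} = \left(\frac{3 - -3}{-18} - \left(25 - \frac{-6 - 1}{1 + 4}\right)\right)^{2} = \left(\left(3 + 3\right) \left(- \frac{1}{18}\right) - \left(25 + \frac{7}{5}\right)\right)^{2} = \left(6 \left(- \frac{1}{18}\right) - \frac{132}{5}\right)^{2} = \left(- \frac{1}{3} - \frac{132}{5}\right)^{2} = \left(- \frac{401}{15}\right)^{2} = \frac{160801}{225}$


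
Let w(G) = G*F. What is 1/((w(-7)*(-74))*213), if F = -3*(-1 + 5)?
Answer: -1/1324008 ≈ -7.5528e-7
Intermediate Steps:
F = -12 (F = -3*4 = -12)
w(G) = -12*G (w(G) = G*(-12) = -12*G)
1/((w(-7)*(-74))*213) = 1/((-12*(-7)*(-74))*213) = 1/((84*(-74))*213) = 1/(-6216*213) = 1/(-1324008) = -1/1324008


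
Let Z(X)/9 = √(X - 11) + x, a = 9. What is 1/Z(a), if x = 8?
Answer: 4/297 - I*√2/594 ≈ 0.013468 - 0.0023808*I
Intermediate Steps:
Z(X) = 72 + 9*√(-11 + X) (Z(X) = 9*(√(X - 11) + 8) = 9*(√(-11 + X) + 8) = 9*(8 + √(-11 + X)) = 72 + 9*√(-11 + X))
1/Z(a) = 1/(72 + 9*√(-11 + 9)) = 1/(72 + 9*√(-2)) = 1/(72 + 9*(I*√2)) = 1/(72 + 9*I*√2)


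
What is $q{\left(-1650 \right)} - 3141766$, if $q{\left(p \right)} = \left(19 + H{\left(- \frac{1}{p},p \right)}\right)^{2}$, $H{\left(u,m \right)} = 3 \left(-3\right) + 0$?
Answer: $-3141666$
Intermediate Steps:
$H{\left(u,m \right)} = -9$ ($H{\left(u,m \right)} = -9 + 0 = -9$)
$q{\left(p \right)} = 100$ ($q{\left(p \right)} = \left(19 - 9\right)^{2} = 10^{2} = 100$)
$q{\left(-1650 \right)} - 3141766 = 100 - 3141766 = -3141666$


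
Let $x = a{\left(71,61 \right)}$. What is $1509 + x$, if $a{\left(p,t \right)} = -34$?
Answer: $1475$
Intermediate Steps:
$x = -34$
$1509 + x = 1509 - 34 = 1475$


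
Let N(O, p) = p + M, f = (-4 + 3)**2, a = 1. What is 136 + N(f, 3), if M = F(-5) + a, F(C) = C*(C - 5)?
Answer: 190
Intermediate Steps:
f = 1 (f = (-1)**2 = 1)
F(C) = C*(-5 + C)
M = 51 (M = -5*(-5 - 5) + 1 = -5*(-10) + 1 = 50 + 1 = 51)
N(O, p) = 51 + p (N(O, p) = p + 51 = 51 + p)
136 + N(f, 3) = 136 + (51 + 3) = 136 + 54 = 190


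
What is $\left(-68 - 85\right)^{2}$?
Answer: $23409$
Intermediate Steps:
$\left(-68 - 85\right)^{2} = \left(-153\right)^{2} = 23409$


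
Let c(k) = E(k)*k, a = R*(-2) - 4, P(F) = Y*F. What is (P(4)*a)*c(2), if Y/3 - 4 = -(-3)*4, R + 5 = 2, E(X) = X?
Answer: 1536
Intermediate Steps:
R = -3 (R = -5 + 2 = -3)
Y = 48 (Y = 12 + 3*(-(-3)*4) = 12 + 3*(-3*(-4)) = 12 + 3*12 = 12 + 36 = 48)
P(F) = 48*F
a = 2 (a = -3*(-2) - 4 = 6 - 4 = 2)
c(k) = k² (c(k) = k*k = k²)
(P(4)*a)*c(2) = ((48*4)*2)*2² = (192*2)*4 = 384*4 = 1536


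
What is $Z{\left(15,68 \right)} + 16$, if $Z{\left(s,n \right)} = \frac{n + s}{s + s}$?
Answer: $\frac{563}{30} \approx 18.767$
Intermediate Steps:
$Z{\left(s,n \right)} = \frac{n + s}{2 s}$
$Z{\left(15,68 \right)} + 16 = \frac{68 + 15}{2 \cdot 15} + 16 = \frac{1}{2} \cdot \frac{1}{15} \cdot 83 + 16 = \frac{83}{30} + 16 = \frac{563}{30}$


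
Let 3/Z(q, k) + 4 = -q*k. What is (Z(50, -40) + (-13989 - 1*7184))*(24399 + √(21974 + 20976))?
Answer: -1031133580695/1996 - 211306525*√1718/1996 ≈ -5.2099e+8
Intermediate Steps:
Z(q, k) = 3/(-4 - k*q) (Z(q, k) = 3/(-4 - q*k) = 3/(-4 - k*q))
(Z(50, -40) + (-13989 - 1*7184))*(24399 + √(21974 + 20976)) = (-3/(4 - 40*50) + (-13989 - 1*7184))*(24399 + √(21974 + 20976)) = (-3/(4 - 2000) + (-13989 - 7184))*(24399 + √42950) = (-3/(-1996) - 21173)*(24399 + 5*√1718) = (-3*(-1/1996) - 21173)*(24399 + 5*√1718) = (3/1996 - 21173)*(24399 + 5*√1718) = -42261305*(24399 + 5*√1718)/1996 = -1031133580695/1996 - 211306525*√1718/1996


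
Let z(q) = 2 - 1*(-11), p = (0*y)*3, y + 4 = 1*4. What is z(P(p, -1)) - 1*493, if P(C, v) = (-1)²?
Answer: -480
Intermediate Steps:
y = 0 (y = -4 + 1*4 = -4 + 4 = 0)
p = 0 (p = (0*0)*3 = 0*3 = 0)
P(C, v) = 1
z(q) = 13 (z(q) = 2 + 11 = 13)
z(P(p, -1)) - 1*493 = 13 - 1*493 = 13 - 493 = -480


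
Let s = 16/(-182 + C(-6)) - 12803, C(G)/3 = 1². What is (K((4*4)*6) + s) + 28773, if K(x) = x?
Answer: 2875798/179 ≈ 16066.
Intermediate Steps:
C(G) = 3 (C(G) = 3*1² = 3*1 = 3)
s = -2291753/179 (s = 16/(-182 + 3) - 12803 = 16/(-179) - 12803 = -1/179*16 - 12803 = -16/179 - 12803 = -2291753/179 ≈ -12803.)
(K((4*4)*6) + s) + 28773 = ((4*4)*6 - 2291753/179) + 28773 = (16*6 - 2291753/179) + 28773 = (96 - 2291753/179) + 28773 = -2274569/179 + 28773 = 2875798/179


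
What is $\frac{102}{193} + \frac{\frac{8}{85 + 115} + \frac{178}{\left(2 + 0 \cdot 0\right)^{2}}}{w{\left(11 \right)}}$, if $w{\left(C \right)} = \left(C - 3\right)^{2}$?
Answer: $\frac{756211}{617600} \approx 1.2244$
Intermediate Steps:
$w{\left(C \right)} = \left(-3 + C\right)^{2}$
$\frac{102}{193} + \frac{\frac{8}{85 + 115} + \frac{178}{\left(2 + 0 \cdot 0\right)^{2}}}{w{\left(11 \right)}} = \frac{102}{193} + \frac{\frac{8}{85 + 115} + \frac{178}{\left(2 + 0 \cdot 0\right)^{2}}}{\left(-3 + 11\right)^{2}} = 102 \cdot \frac{1}{193} + \frac{\frac{8}{200} + \frac{178}{\left(2 + 0\right)^{2}}}{8^{2}} = \frac{102}{193} + \frac{8 \cdot \frac{1}{200} + \frac{178}{2^{2}}}{64} = \frac{102}{193} + \left(\frac{1}{25} + \frac{178}{4}\right) \frac{1}{64} = \frac{102}{193} + \left(\frac{1}{25} + 178 \cdot \frac{1}{4}\right) \frac{1}{64} = \frac{102}{193} + \left(\frac{1}{25} + \frac{89}{2}\right) \frac{1}{64} = \frac{102}{193} + \frac{2227}{50} \cdot \frac{1}{64} = \frac{102}{193} + \frac{2227}{3200} = \frac{756211}{617600}$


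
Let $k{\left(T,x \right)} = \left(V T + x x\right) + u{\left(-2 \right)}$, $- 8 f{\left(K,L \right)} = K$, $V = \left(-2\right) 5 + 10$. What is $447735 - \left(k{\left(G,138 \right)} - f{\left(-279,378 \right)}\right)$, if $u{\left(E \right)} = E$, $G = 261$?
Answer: $\frac{3429823}{8} \approx 4.2873 \cdot 10^{5}$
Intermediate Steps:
$V = 0$ ($V = -10 + 10 = 0$)
$f{\left(K,L \right)} = - \frac{K}{8}$
$k{\left(T,x \right)} = -2 + x^{2}$ ($k{\left(T,x \right)} = \left(0 T + x x\right) - 2 = \left(0 + x^{2}\right) - 2 = x^{2} - 2 = -2 + x^{2}$)
$447735 - \left(k{\left(G,138 \right)} - f{\left(-279,378 \right)}\right) = 447735 - \left(\left(-2 + 138^{2}\right) - \left(- \frac{1}{8}\right) \left(-279\right)\right) = 447735 - \left(\left(-2 + 19044\right) - \frac{279}{8}\right) = 447735 - \left(19042 - \frac{279}{8}\right) = 447735 - \frac{152057}{8} = \frac{3429823}{8}$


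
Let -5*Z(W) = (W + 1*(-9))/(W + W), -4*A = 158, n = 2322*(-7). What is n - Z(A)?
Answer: -12840563/790 ≈ -16254.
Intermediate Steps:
n = -16254
A = -79/2 (A = -1/4*158 = -79/2 ≈ -39.500)
Z(W) = -(-9 + W)/(10*W) (Z(W) = -(W + 1*(-9))/(5*(W + W)) = -(W - 9)/(5*(2*W)) = -(-9 + W)*1/(2*W)/5 = -(-9 + W)/(10*W))
n - Z(A) = -16254 - (9 - 1*(-79/2))/(10*(-79/2)) = -16254 - (-2)*(9 + 79/2)/(10*79) = -16254 - (-2)*97/(10*79*2) = -16254 - 1*(-97/790) = -16254 + 97/790 = -12840563/790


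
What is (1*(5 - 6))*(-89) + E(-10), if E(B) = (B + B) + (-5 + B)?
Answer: 54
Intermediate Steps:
E(B) = -5 + 3*B (E(B) = 2*B + (-5 + B) = -5 + 3*B)
(1*(5 - 6))*(-89) + E(-10) = (1*(5 - 6))*(-89) + (-5 + 3*(-10)) = (1*(-1))*(-89) + (-5 - 30) = -1*(-89) - 35 = 89 - 35 = 54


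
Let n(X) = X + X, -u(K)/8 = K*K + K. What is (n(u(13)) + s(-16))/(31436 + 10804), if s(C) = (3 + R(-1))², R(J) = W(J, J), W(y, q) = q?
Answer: -727/10560 ≈ -0.068845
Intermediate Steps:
u(K) = -8*K - 8*K² (u(K) = -8*(K*K + K) = -8*(K² + K) = -8*(K + K²) = -8*K - 8*K²)
n(X) = 2*X
R(J) = J
s(C) = 4 (s(C) = (3 - 1)² = 2² = 4)
(n(u(13)) + s(-16))/(31436 + 10804) = (2*(-8*13*(1 + 13)) + 4)/(31436 + 10804) = (2*(-8*13*14) + 4)/42240 = (2*(-1456) + 4)*(1/42240) = (-2912 + 4)*(1/42240) = -2908*1/42240 = -727/10560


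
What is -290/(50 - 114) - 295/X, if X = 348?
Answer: 10255/2784 ≈ 3.6835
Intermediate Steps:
-290/(50 - 114) - 295/X = -290/(50 - 114) - 295/348 = -290/(-64) - 295*1/348 = -290*(-1/64) - 295/348 = 145/32 - 295/348 = 10255/2784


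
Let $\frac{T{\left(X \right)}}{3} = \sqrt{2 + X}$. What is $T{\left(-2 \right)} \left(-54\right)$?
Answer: $0$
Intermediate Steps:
$T{\left(X \right)} = 3 \sqrt{2 + X}$
$T{\left(-2 \right)} \left(-54\right) = 3 \sqrt{2 - 2} \left(-54\right) = 3 \sqrt{0} \left(-54\right) = 3 \cdot 0 \left(-54\right) = 0 \left(-54\right) = 0$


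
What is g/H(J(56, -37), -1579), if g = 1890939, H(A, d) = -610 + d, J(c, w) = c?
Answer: -1890939/2189 ≈ -863.84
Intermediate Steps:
g/H(J(56, -37), -1579) = 1890939/(-610 - 1579) = 1890939/(-2189) = 1890939*(-1/2189) = -1890939/2189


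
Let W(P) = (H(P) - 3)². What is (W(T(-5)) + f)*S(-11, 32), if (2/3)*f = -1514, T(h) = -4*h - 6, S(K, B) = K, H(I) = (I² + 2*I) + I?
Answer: -582494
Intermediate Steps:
H(I) = I² + 3*I
T(h) = -6 - 4*h
W(P) = (-3 + P*(3 + P))² (W(P) = (P*(3 + P) - 3)² = (-3 + P*(3 + P))²)
f = -2271 (f = (3/2)*(-1514) = -2271)
(W(T(-5)) + f)*S(-11, 32) = ((-3 + (-6 - 4*(-5))*(3 + (-6 - 4*(-5))))² - 2271)*(-11) = ((-3 + (-6 + 20)*(3 + (-6 + 20)))² - 2271)*(-11) = ((-3 + 14*(3 + 14))² - 2271)*(-11) = ((-3 + 14*17)² - 2271)*(-11) = ((-3 + 238)² - 2271)*(-11) = (235² - 2271)*(-11) = (55225 - 2271)*(-11) = 52954*(-11) = -582494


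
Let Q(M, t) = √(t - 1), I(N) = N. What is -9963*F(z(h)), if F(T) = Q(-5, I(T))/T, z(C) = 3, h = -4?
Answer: -3321*√2 ≈ -4696.6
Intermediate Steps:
Q(M, t) = √(-1 + t)
F(T) = √(-1 + T)/T
-9963*F(z(h)) = -9963*√(-1 + 3)/3 = -3321*√2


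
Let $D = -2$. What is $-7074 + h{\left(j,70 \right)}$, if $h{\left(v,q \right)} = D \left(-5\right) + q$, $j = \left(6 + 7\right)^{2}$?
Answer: $-6994$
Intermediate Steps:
$j = 169$ ($j = 13^{2} = 169$)
$h{\left(v,q \right)} = 10 + q$ ($h{\left(v,q \right)} = \left(-2\right) \left(-5\right) + q = 10 + q$)
$-7074 + h{\left(j,70 \right)} = -7074 + \left(10 + 70\right) = -7074 + 80 = -6994$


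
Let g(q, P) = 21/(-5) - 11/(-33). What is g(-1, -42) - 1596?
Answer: -23998/15 ≈ -1599.9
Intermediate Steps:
g(q, P) = -58/15 (g(q, P) = 21*(-⅕) - 11*(-1/33) = -21/5 + ⅓ = -58/15)
g(-1, -42) - 1596 = -58/15 - 1596 = -23998/15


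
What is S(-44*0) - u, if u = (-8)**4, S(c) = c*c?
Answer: -4096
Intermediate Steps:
S(c) = c**2
u = 4096
S(-44*0) - u = (-44*0)**2 - 1*4096 = 0**2 - 4096 = 0 - 4096 = -4096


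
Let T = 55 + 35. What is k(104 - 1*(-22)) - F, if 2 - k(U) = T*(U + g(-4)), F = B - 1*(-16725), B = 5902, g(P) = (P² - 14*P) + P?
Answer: -40085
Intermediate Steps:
g(P) = P² - 13*P
F = 22627 (F = 5902 - 1*(-16725) = 5902 + 16725 = 22627)
T = 90
k(U) = -6118 - 90*U (k(U) = 2 - 90*(U - 4*(-13 - 4)) = 2 - 90*(U - 4*(-17)) = 2 - 90*(U + 68) = 2 - 90*(68 + U) = 2 - (6120 + 90*U) = 2 + (-6120 - 90*U) = -6118 - 90*U)
k(104 - 1*(-22)) - F = (-6118 - 90*(104 - 1*(-22))) - 1*22627 = (-6118 - 90*(104 + 22)) - 22627 = (-6118 - 90*126) - 22627 = (-6118 - 11340) - 22627 = -17458 - 22627 = -40085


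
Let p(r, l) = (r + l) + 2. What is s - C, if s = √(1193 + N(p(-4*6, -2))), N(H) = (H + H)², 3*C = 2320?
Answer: -2320/3 + √3497 ≈ -714.20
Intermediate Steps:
C = 2320/3 (C = (⅓)*2320 = 2320/3 ≈ 773.33)
p(r, l) = 2 + l + r (p(r, l) = (l + r) + 2 = 2 + l + r)
N(H) = 4*H² (N(H) = (2*H)² = 4*H²)
s = √3497 (s = √(1193 + 4*(2 - 2 - 4*6)²) = √(1193 + 4*(2 - 2 - 24)²) = √(1193 + 4*(-24)²) = √(1193 + 4*576) = √(1193 + 2304) = √3497 ≈ 59.135)
s - C = √3497 - 1*2320/3 = √3497 - 2320/3 = -2320/3 + √3497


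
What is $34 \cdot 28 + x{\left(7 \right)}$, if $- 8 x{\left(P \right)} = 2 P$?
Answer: $\frac{3801}{4} \approx 950.25$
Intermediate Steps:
$x{\left(P \right)} = - \frac{P}{4}$ ($x{\left(P \right)} = - \frac{2 P}{8} = - \frac{P}{4}$)
$34 \cdot 28 + x{\left(7 \right)} = 34 \cdot 28 - \frac{7}{4} = 952 - \frac{7}{4} = \frac{3801}{4}$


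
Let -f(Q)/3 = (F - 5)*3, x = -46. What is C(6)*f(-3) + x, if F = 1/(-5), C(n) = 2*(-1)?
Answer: -698/5 ≈ -139.60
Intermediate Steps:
C(n) = -2
F = -⅕ ≈ -0.20000
f(Q) = 234/5 (f(Q) = -3*(-⅕ - 5)*3 = -(-78)*3/5 = -3*(-78/5) = 234/5)
C(6)*f(-3) + x = -2*234/5 - 46 = -468/5 - 46 = -698/5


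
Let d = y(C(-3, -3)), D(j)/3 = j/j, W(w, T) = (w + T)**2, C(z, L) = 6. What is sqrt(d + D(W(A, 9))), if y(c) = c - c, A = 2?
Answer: sqrt(3) ≈ 1.7320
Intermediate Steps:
y(c) = 0
W(w, T) = (T + w)**2
D(j) = 3 (D(j) = 3*(j/j) = 3*1 = 3)
d = 0
sqrt(d + D(W(A, 9))) = sqrt(0 + 3) = sqrt(3)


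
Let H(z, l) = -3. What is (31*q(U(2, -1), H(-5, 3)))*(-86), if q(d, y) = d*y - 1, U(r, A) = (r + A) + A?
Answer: 2666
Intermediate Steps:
U(r, A) = r + 2*A (U(r, A) = (A + r) + A = r + 2*A)
q(d, y) = -1 + d*y
(31*q(U(2, -1), H(-5, 3)))*(-86) = (31*(-1 + (2 + 2*(-1))*(-3)))*(-86) = (31*(-1 + (2 - 2)*(-3)))*(-86) = (31*(-1 + 0*(-3)))*(-86) = (31*(-1 + 0))*(-86) = (31*(-1))*(-86) = -31*(-86) = 2666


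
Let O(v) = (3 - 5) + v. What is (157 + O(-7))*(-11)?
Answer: -1628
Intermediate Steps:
O(v) = -2 + v
(157 + O(-7))*(-11) = (157 + (-2 - 7))*(-11) = (157 - 9)*(-11) = 148*(-11) = -1628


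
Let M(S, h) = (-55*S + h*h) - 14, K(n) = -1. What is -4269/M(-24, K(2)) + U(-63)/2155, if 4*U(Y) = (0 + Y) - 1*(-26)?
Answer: -36847139/11266340 ≈ -3.2705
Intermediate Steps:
M(S, h) = -14 + h² - 55*S (M(S, h) = (-55*S + h²) - 14 = (h² - 55*S) - 14 = -14 + h² - 55*S)
U(Y) = 13/2 + Y/4 (U(Y) = ((0 + Y) - 1*(-26))/4 = (Y + 26)/4 = (26 + Y)/4 = 13/2 + Y/4)
-4269/M(-24, K(2)) + U(-63)/2155 = -4269/(-14 + (-1)² - 55*(-24)) + (13/2 + (¼)*(-63))/2155 = -4269/(-14 + 1 + 1320) + (13/2 - 63/4)*(1/2155) = -4269/1307 - 37/4*1/2155 = -4269*1/1307 - 37/8620 = -4269/1307 - 37/8620 = -36847139/11266340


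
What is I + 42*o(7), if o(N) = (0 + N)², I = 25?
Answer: 2083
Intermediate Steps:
o(N) = N²
I + 42*o(7) = 25 + 42*7² = 25 + 42*49 = 25 + 2058 = 2083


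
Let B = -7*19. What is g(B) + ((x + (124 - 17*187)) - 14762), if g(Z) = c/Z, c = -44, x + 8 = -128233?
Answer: -19425670/133 ≈ -1.4606e+5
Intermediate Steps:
x = -128241 (x = -8 - 128233 = -128241)
B = -133
g(Z) = -44/Z
g(B) + ((x + (124 - 17*187)) - 14762) = -44/(-133) + ((-128241 + (124 - 17*187)) - 14762) = -44*(-1/133) + ((-128241 + (124 - 3179)) - 14762) = 44/133 + ((-128241 - 3055) - 14762) = 44/133 + (-131296 - 14762) = 44/133 - 146058 = -19425670/133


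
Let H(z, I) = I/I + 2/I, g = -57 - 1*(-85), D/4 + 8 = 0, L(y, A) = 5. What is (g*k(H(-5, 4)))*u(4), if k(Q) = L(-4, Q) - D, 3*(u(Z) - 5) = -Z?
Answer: 11396/3 ≈ 3798.7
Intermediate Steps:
D = -32 (D = -32 + 4*0 = -32 + 0 = -32)
g = 28 (g = -57 + 85 = 28)
H(z, I) = 1 + 2/I
u(Z) = 5 - Z/3 (u(Z) = 5 + (-Z)/3 = 5 - Z/3)
k(Q) = 37 (k(Q) = 5 - 1*(-32) = 5 + 32 = 37)
(g*k(H(-5, 4)))*u(4) = (28*37)*(5 - 1/3*4) = 1036*(5 - 4/3) = 1036*(11/3) = 11396/3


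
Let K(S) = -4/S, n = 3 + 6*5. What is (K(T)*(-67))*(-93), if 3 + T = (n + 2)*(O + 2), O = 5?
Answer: -12462/121 ≈ -102.99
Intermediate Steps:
n = 33 (n = 3 + 30 = 33)
T = 242 (T = -3 + (33 + 2)*(5 + 2) = -3 + 35*7 = -3 + 245 = 242)
(K(T)*(-67))*(-93) = (-4/242*(-67))*(-93) = (-4*1/242*(-67))*(-93) = -2/121*(-67)*(-93) = (134/121)*(-93) = -12462/121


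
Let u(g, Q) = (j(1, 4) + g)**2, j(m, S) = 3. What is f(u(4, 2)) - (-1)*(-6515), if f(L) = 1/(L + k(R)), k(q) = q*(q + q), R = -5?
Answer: -644984/99 ≈ -6515.0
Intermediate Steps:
u(g, Q) = (3 + g)**2
k(q) = 2*q**2 (k(q) = q*(2*q) = 2*q**2)
f(L) = 1/(50 + L) (f(L) = 1/(L + 2*(-5)**2) = 1/(L + 2*25) = 1/(L + 50) = 1/(50 + L))
f(u(4, 2)) - (-1)*(-6515) = 1/(50 + (3 + 4)**2) - (-1)*(-6515) = 1/(50 + 7**2) - 1*6515 = 1/(50 + 49) - 6515 = 1/99 - 6515 = -644984/99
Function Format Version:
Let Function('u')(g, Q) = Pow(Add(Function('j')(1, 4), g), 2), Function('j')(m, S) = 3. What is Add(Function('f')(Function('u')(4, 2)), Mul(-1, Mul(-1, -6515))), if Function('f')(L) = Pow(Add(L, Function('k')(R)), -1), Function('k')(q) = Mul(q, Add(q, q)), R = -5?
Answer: Rational(-644984, 99) ≈ -6515.0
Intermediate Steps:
Function('u')(g, Q) = Pow(Add(3, g), 2)
Function('k')(q) = Mul(2, Pow(q, 2)) (Function('k')(q) = Mul(q, Mul(2, q)) = Mul(2, Pow(q, 2)))
Function('f')(L) = Pow(Add(50, L), -1) (Function('f')(L) = Pow(Add(L, Mul(2, Pow(-5, 2))), -1) = Pow(Add(L, Mul(2, 25)), -1) = Pow(Add(L, 50), -1) = Pow(Add(50, L), -1))
Add(Function('f')(Function('u')(4, 2)), Mul(-1, Mul(-1, -6515))) = Add(Pow(Add(50, Pow(Add(3, 4), 2)), -1), Mul(-1, Mul(-1, -6515))) = Add(Pow(Add(50, Pow(7, 2)), -1), Mul(-1, 6515)) = Add(Pow(Add(50, 49), -1), -6515) = Add(Pow(99, -1), -6515) = Add(Rational(1, 99), -6515) = Rational(-644984, 99)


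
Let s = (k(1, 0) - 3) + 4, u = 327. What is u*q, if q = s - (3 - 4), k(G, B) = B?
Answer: 654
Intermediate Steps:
s = 1 (s = (0 - 3) + 4 = -3 + 4 = 1)
q = 2 (q = 1 - (3 - 4) = 1 - 1*(-1) = 1 + 1 = 2)
u*q = 327*2 = 654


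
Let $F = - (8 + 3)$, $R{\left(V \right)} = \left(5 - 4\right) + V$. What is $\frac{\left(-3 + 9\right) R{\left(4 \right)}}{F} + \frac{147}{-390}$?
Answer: $- \frac{4439}{1430} \approx -3.1042$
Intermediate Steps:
$R{\left(V \right)} = 1 + V$
$F = -11$ ($F = \left(-1\right) 11 = -11$)
$\frac{\left(-3 + 9\right) R{\left(4 \right)}}{F} + \frac{147}{-390} = \frac{\left(-3 + 9\right) \left(1 + 4\right)}{-11} + \frac{147}{-390} = 6 \cdot 5 \left(- \frac{1}{11}\right) + 147 \left(- \frac{1}{390}\right) = 30 \left(- \frac{1}{11}\right) - \frac{49}{130} = - \frac{30}{11} - \frac{49}{130} = - \frac{4439}{1430}$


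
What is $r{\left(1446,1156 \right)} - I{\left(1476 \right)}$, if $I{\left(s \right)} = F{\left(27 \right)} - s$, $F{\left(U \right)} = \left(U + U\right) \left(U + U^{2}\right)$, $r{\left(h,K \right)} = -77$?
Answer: $-39425$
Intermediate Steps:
$F{\left(U \right)} = 2 U \left(U + U^{2}\right)$
$I{\left(s \right)} = 40824 - s$ ($I{\left(s \right)} = 2 \cdot 27^{2} \left(1 + 27\right) - s = 2 \cdot 729 \cdot 28 - s = 40824 - s$)
$r{\left(1446,1156 \right)} - I{\left(1476 \right)} = -77 - \left(40824 - 1476\right) = -77 - 39348 = -39425$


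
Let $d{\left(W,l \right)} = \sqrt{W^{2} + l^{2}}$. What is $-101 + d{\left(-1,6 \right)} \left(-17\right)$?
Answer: $-101 - 17 \sqrt{37} \approx -204.41$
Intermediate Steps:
$-101 + d{\left(-1,6 \right)} \left(-17\right) = -101 + \sqrt{\left(-1\right)^{2} + 6^{2}} \left(-17\right) = -101 + \sqrt{1 + 36} \left(-17\right) = -101 + \sqrt{37} \left(-17\right) = -101 - 17 \sqrt{37}$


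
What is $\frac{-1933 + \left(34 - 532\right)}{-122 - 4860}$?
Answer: $\frac{2431}{4982} \approx 0.48796$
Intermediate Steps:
$\frac{-1933 + \left(34 - 532\right)}{-122 - 4860} = \frac{-1933 + \left(34 - 532\right)}{-4982} = \left(-1933 - 498\right) \left(- \frac{1}{4982}\right) = \left(-2431\right) \left(- \frac{1}{4982}\right) = \frac{2431}{4982}$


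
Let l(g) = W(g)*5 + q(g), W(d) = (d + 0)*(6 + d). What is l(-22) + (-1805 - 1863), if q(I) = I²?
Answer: -1424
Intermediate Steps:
W(d) = d*(6 + d)
l(g) = g² + 5*g*(6 + g) (l(g) = (g*(6 + g))*5 + g² = 5*g*(6 + g) + g² = g² + 5*g*(6 + g))
l(-22) + (-1805 - 1863) = 6*(-22)*(5 - 22) + (-1805 - 1863) = 6*(-22)*(-17) - 3668 = 2244 - 3668 = -1424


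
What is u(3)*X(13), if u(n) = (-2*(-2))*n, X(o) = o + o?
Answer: 312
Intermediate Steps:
X(o) = 2*o
u(n) = 4*n
u(3)*X(13) = (4*3)*(2*13) = 12*26 = 312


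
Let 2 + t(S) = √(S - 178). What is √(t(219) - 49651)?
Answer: √(-49653 + √41) ≈ 222.82*I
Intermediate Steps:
t(S) = -2 + √(-178 + S) (t(S) = -2 + √(S - 178) = -2 + √(-178 + S))
√(t(219) - 49651) = √((-2 + √(-178 + 219)) - 49651) = √((-2 + √41) - 49651) = √(-49653 + √41)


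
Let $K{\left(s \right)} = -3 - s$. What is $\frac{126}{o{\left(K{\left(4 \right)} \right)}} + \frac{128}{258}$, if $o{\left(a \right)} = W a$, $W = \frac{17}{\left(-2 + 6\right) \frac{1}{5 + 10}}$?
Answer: $\frac{2344}{10965} \approx 0.21377$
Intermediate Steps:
$W = \frac{255}{4}$ ($W = \frac{17}{4 \cdot \frac{1}{15}} = \frac{17}{\frac{4}{15}} = 17 \cdot \frac{15}{4} = \frac{255}{4} \approx 63.75$)
$o{\left(a \right)} = \frac{255 a}{4}$
$\frac{126}{o{\left(K{\left(4 \right)} \right)}} + \frac{128}{258} = \frac{126}{\frac{255}{4} \left(-3 - 4\right)} + \frac{128}{258} = \frac{126}{\frac{255}{4} \left(-3 - 4\right)} + 128 \cdot \frac{1}{258} = \frac{126}{\frac{255}{4} \left(-7\right)} + \frac{64}{129} = \frac{126}{- \frac{1785}{4}} + \frac{64}{129} = 126 \left(- \frac{4}{1785}\right) + \frac{64}{129} = - \frac{24}{85} + \frac{64}{129} = \frac{2344}{10965}$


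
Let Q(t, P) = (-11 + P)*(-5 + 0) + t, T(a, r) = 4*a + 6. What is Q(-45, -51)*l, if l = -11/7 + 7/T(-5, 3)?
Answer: -7685/14 ≈ -548.93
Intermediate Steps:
T(a, r) = 6 + 4*a
Q(t, P) = 55 + t - 5*P (Q(t, P) = (-11 + P)*(-5) + t = (55 - 5*P) + t = 55 + t - 5*P)
l = -29/14 (l = -11/7 + 7/(6 + 4*(-5)) = -11*⅐ + 7/(6 - 20) = -11/7 + 7/(-14) = -11/7 + 7*(-1/14) = -11/7 - ½ = -29/14 ≈ -2.0714)
Q(-45, -51)*l = (55 - 45 - 5*(-51))*(-29/14) = (55 - 45 + 255)*(-29/14) = 265*(-29/14) = -7685/14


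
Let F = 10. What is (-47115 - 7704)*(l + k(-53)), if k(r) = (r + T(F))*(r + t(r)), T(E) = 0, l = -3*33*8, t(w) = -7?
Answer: -130907772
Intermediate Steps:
l = -792 (l = -99*8 = -792)
k(r) = r*(-7 + r) (k(r) = (r + 0)*(r - 7) = r*(-7 + r))
(-47115 - 7704)*(l + k(-53)) = (-47115 - 7704)*(-792 - 53*(-7 - 53)) = -54819*(-792 - 53*(-60)) = -54819*(-792 + 3180) = -54819*2388 = -130907772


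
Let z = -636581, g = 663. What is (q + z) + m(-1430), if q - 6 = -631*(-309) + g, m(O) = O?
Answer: -442363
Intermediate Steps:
q = 195648 (q = 6 + (-631*(-309) + 663) = 6 + (194979 + 663) = 6 + 195642 = 195648)
(q + z) + m(-1430) = (195648 - 636581) - 1430 = -440933 - 1430 = -442363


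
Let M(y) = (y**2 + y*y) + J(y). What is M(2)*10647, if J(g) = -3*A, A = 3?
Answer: -10647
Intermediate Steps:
J(g) = -9 (J(g) = -3*3 = -9)
M(y) = -9 + 2*y**2 (M(y) = (y**2 + y*y) - 9 = (y**2 + y**2) - 9 = 2*y**2 - 9 = -9 + 2*y**2)
M(2)*10647 = (-9 + 2*2**2)*10647 = (-9 + 2*4)*10647 = (-9 + 8)*10647 = -1*10647 = -10647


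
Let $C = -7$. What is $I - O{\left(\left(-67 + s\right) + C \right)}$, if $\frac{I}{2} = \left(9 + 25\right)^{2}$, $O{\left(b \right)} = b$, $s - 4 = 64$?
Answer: $2318$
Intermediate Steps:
$s = 68$ ($s = 4 + 64 = 68$)
$I = 2312$ ($I = 2 \left(9 + 25\right)^{2} = 2 \cdot 34^{2} = 2 \cdot 1156 = 2312$)
$I - O{\left(\left(-67 + s\right) + C \right)} = 2312 - \left(\left(-67 + 68\right) - 7\right) = 2312 - \left(1 - 7\right) = 2312 - -6 = 2312 + 6 = 2318$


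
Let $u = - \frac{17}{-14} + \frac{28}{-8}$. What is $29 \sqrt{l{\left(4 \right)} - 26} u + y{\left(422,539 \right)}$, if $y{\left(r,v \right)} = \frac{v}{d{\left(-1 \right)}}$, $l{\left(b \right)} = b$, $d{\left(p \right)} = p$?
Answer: $-539 - \frac{464 i \sqrt{22}}{7} \approx -539.0 - 310.91 i$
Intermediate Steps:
$u = - \frac{16}{7}$ ($u = \left(-17\right) \left(- \frac{1}{14}\right) + 28 \left(- \frac{1}{8}\right) = \frac{17}{14} - \frac{7}{2} = - \frac{16}{7} \approx -2.2857$)
$y{\left(r,v \right)} = - v$ ($y{\left(r,v \right)} = \frac{v}{-1} = v \left(-1\right) = - v$)
$29 \sqrt{l{\left(4 \right)} - 26} u + y{\left(422,539 \right)} = 29 \sqrt{4 - 26} \left(- \frac{16}{7}\right) - 539 = 29 \sqrt{-22} \left(- \frac{16}{7}\right) - 539 = 29 i \sqrt{22} \left(- \frac{16}{7}\right) - 539 = - \frac{464 i \sqrt{22}}{7} - 539 = -539 - \frac{464 i \sqrt{22}}{7}$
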